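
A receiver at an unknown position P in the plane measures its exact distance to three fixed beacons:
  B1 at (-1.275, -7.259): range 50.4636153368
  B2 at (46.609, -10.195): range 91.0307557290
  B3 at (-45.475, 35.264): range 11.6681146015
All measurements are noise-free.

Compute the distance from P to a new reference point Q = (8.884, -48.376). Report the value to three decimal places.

eq1: (x + 1.275)² + (y + 7.259)² = 50.4636153368²
eq2: (x − 46.609)² + (y + 10.195)² = 91.0307557290²
eq3: (x + 45.475)² + (y − 35.264)² = 11.6681146015²
eq3−eq1, eq3−eq2 (x²,y² cancel):
  88.400·x − 85.046·y = -5667.638190
  184.168·x − 90.918·y = -9185.642005
det = 88.400·-90.918 − -85.046·184.168 = 7625.600528
x = (-5667.638190·-90.918 − -85.046·-9185.642005) / 7625.600528 = -34.870930
y = (88.400·-9185.642005 − -5667.638190·184.168) / 7625.600528 = 30.395880
|P − Q| = √((-34.870930 − 8.884)² + (30.395880 − -48.376)²) = 90.108284

90.108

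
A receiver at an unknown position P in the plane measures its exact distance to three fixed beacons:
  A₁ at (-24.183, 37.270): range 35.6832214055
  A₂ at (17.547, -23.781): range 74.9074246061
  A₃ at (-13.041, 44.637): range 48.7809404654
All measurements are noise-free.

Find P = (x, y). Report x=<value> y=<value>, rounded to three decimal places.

eq1: (x + 24.183)² + (y − 37.270)² = 35.6832214055²
eq2: (x − 17.547)² + (y + 23.781)² = 74.9074246061²
eq3: (x + 13.041)² + (y − 44.637)² = 48.7809404654²
eq2−eq3, eq2−eq1 (x²,y² cancel):
  -61.176·x + 136.836·y = 4520.638388
  -83.460·x + 122.102·y = 5438.267190
det = -61.176·122.102 − 136.836·-83.460 = 3950.620608
x = (4520.638388·122.102 − 136.836·5438.267190) / 3950.620608 = -48.643431
y = (-61.176·5438.267190 − 4520.638388·-83.460) / 3950.620608 = 11.289630

x=-48.643 y=11.290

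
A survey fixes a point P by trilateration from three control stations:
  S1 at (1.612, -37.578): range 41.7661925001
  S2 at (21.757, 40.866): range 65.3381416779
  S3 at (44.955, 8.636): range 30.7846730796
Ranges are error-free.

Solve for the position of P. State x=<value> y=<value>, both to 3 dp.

x=40.280 y=-21.792

eq1: (x − 1.612)² + (y + 37.578)² = 41.7661925001²
eq2: (x − 21.757)² + (y − 40.866)² = 65.3381416779²
eq3: (x − 44.955)² + (y − 8.636)² = 30.7846730796²
eq2−eq1, eq2−eq3 (x²,y² cancel):
  -40.290·x − 156.888·y = 1795.965545
  46.396·x − 64.460·y = 3273.512177
det = -40.290·-64.460 − -156.888·46.396 = 9876.069048
x = (1795.965545·-64.460 − -156.888·3273.512177) / 9876.069048 = 40.279876
y = (-40.290·3273.512177 − 1795.965545·46.396) / 9876.069048 = -21.791608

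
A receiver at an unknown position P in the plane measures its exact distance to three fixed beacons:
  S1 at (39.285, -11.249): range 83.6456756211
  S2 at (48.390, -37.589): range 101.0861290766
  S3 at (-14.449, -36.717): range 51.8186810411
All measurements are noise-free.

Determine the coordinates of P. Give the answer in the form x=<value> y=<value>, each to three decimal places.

x=-42.358 y=6.944

eq1: (x − 39.285)² + (y + 11.249)² = 83.6456756211²
eq2: (x − 48.390)² + (y + 37.589)² = 101.0861290766²
eq3: (x + 14.449)² + (y + 36.717)² = 51.8186810411²
eq3−eq1, eq3−eq2 (x²,y² cancel):
  107.468·x + 50.936·y = -4198.483809
  125.678·x − 1.744·y = -5335.616456
det = 107.468·-1.744 − 50.936·125.678 = -6588.958800
x = (-4198.483809·-1.744 − 50.936·-5335.616456) / -6588.958800 = -42.358303
y = (107.468·-5335.616456 − -4198.483809·125.678) / -6588.958800 = 6.943583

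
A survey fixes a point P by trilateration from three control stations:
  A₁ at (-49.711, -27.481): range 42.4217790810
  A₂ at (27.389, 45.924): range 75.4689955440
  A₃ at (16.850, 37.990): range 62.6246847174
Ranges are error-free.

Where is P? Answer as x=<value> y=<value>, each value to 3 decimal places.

eq1: (x + 49.711)² + (y + 27.481)² = 42.4217790810²
eq2: (x − 27.389)² + (y − 45.924)² = 75.4689955440²
eq3: (x − 16.850)² + (y − 37.990)² = 62.6246847174²
eq3−eq1, eq3−eq2 (x²,y² cancel):
  -133.122·x − 130.942·y = 3621.470078
  21.078·x + 15.868·y = -641.709655
det = -133.122·15.868 − -130.942·21.078 = 647.615580
x = (3621.470078·15.868 − -130.942·-641.709655) / 647.615580 = -41.013928
y = (-133.122·-641.709655 − 3621.470078·21.078) / 647.615580 = 14.039697

x=-41.014 y=14.040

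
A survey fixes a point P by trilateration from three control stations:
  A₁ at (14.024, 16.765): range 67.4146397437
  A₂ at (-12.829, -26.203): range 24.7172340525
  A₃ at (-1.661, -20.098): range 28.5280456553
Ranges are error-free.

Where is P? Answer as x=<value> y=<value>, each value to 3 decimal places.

eq1: (x − 14.024)² + (y − 16.765)² = 67.4146397437²
eq2: (x + 12.829)² + (y + 26.203)² = 24.7172340525²
eq3: (x + 1.661)² + (y + 20.098)² = 28.5280456553²
eq1−eq2, eq1−eq3 (x²,y² cancel):
  -53.706·x − 85.936·y = 4307.234642
  -31.370·x − 73.726·y = 3659.834987
det = -53.706·-73.726 − -85.936·-31.370 = 1263.716236
x = (4307.234642·-73.726 − -85.936·3659.834987) / 1263.716236 = -2.408453
y = (-53.706·3659.834987 − 4307.234642·-31.370) / 1263.716236 = -48.616252

x=-2.408 y=-48.616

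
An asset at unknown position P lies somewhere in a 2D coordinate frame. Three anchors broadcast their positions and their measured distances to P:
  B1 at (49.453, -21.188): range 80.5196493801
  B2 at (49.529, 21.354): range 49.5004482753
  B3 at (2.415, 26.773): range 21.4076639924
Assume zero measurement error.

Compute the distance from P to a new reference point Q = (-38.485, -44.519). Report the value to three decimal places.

102.938

eq1: (x − 49.453)² + (y + 21.188)² = 80.5196493801²
eq2: (x − 49.529)² + (y − 21.354)² = 49.5004482753²
eq3: (x − 2.415)² + (y − 26.773)² = 21.4076639924²
eq2−eq1, eq2−eq3 (x²,y² cancel):
  -0.152·x − 85.084·y = -4047.704161
  -94.228·x + 10.838·y = -194.483101
det = -0.152·10.838 − -85.084·-94.228 = -8018.942528
x = (-4047.704161·10.838 − -85.084·-194.483101) / -8018.942528 = 7.534213
y = (-0.152·-194.483101 − -4047.704161·-94.228) / -8018.942528 = 47.559576
|P − Q| = √((7.534213 − -38.485)² + (47.559576 − -44.519)²) = 102.938001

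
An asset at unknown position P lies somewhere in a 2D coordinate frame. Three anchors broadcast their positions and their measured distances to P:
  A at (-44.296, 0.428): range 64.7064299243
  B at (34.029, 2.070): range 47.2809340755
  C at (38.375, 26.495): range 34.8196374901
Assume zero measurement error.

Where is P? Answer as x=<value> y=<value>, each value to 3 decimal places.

x=6.501 y=40.511

eq1: (x + 44.296)² + (y − 0.428)² = 64.7064299243²
eq2: (x − 34.029)² + (y − 2.070)² = 47.2809340755²
eq3: (x − 38.375)² + (y − 26.495)² = 34.8196374901²
eq3−eq1, eq3−eq2 (x²,y² cancel):
  -165.342·x − 52.134·y = -3186.821769
  -8.692·x − 48.850·y = -2035.447481
det = -165.342·-48.850 − -52.134·-8.692 = 7623.807972
x = (-3186.821769·-48.850 − -52.134·-2035.447481) / 7623.807972 = 6.500718
y = (-165.342·-2035.447481 − -3186.821769·-8.692) / 7623.807972 = 40.510609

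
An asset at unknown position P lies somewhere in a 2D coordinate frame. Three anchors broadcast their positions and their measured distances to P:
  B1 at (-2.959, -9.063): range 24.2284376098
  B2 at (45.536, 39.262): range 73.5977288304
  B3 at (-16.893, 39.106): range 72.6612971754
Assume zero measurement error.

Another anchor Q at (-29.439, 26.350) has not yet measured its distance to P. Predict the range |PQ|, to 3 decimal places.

eq1: (x + 2.959)² + (y + 9.063)² = 24.2284376098²
eq2: (x − 45.536)² + (y − 39.262)² = 73.5977288304²
eq3: (x + 16.893)² + (y − 39.106)² = 72.6612971754²
eq3−eq1, eq3−eq2 (x²,y² cancel):
  27.868·x − 96.338·y = 2968.887883
  124.858·x + 0.312·y = 1663.417673
det = 27.868·0.312 − -96.338·124.858 = 12037.264820
x = (2968.887883·0.312 − -96.338·1663.417673) / 12037.264820 = 13.389805
y = (27.868·1663.417673 − 2968.887883·124.858) / 12037.264820 = -26.944101
|P − Q| = √((13.389805 − -29.439)² + (-26.944101 − 26.350)²) = 68.370810

68.371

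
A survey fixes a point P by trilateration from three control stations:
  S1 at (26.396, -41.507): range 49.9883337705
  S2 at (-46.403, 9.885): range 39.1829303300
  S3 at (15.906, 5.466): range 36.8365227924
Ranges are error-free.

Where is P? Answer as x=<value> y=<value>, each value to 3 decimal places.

x=-15.356 y=-14.018

eq1: (x − 26.396)² + (y + 41.507)² = 49.9883337705²
eq2: (x + 46.403)² + (y − 9.885)² = 39.1829303300²
eq3: (x − 15.906)² + (y − 5.466)² = 36.8365227924²
eq3−eq1, eq3−eq2 (x²,y² cancel):
  20.980·x − 93.946·y = 994.797771
  -124.618·x + 8.838·y = 1789.701024
det = 20.980·8.838 − -93.946·-124.618 = -11521.941388
x = (994.797771·8.838 − -93.946·1789.701024) / -11521.941388 = -15.355683
y = (20.980·1789.701024 − 994.797771·-124.618) / -11521.941388 = -14.018266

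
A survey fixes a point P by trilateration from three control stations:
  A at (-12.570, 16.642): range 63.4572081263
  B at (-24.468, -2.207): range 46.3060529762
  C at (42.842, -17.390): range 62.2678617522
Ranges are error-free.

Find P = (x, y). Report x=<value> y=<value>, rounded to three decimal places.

x=-12.036 y=-46.813

eq1: (x + 12.570)² + (y − 16.642)² = 63.4572081263²
eq2: (x + 24.468)² + (y + 2.207)² = 46.3060529762²
eq3: (x − 42.842)² + (y + 17.390)² = 62.2678617522²
eq1−eq2, eq1−eq3 (x²,y² cancel):
  -23.796·x − 37.698·y = 2051.159530
  110.824·x − 68.064·y = 1852.418656
det = -23.796·-68.064 − -37.698·110.824 = 5797.494096
x = (2051.159530·-68.064 − -37.698·1852.418656) / 5797.494096 = -12.035828
y = (-23.796·1852.418656 − 2051.159530·110.824) / 5797.494096 = -46.812960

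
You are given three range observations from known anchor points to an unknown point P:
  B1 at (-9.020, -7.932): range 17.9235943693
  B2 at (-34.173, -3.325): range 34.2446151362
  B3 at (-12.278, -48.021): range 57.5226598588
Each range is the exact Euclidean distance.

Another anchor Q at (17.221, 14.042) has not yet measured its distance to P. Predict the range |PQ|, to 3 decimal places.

eq1: (x + 9.020)² + (y + 7.932)² = 17.9235943693²
eq2: (x + 34.173)² + (y + 3.325)² = 34.2446151362²
eq3: (x + 12.278)² + (y + 48.021)² = 57.5226598588²
eq1−eq2, eq1−eq3 (x²,y² cancel):
  -50.306·x + 9.214·y = 183.134099
  -6.516·x − 80.178·y = -675.112461
det = -50.306·-80.178 − 9.214·-6.516 = 4093.472892
x = (183.134099·-80.178 − 9.214·-675.112461) / 4093.472892 = -2.067398
y = (-50.306·-675.112461 − 183.134099·-6.516) / 4093.472892 = 8.588187
|P − Q| = √((-2.067398 − 17.221)² + (8.588187 − 14.042)²) = 20.044610

20.045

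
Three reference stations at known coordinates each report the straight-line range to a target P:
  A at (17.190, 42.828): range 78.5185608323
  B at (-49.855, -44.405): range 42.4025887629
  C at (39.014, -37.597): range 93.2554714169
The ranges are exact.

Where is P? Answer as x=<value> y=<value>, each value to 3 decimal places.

x=-47.215 y=-2.085

eq1: (x − 17.190)² + (y − 42.828)² = 78.5185608323²
eq2: (x + 49.855)² + (y + 44.405)² = 42.4025887629²
eq3: (x − 39.014)² + (y + 37.597)² = 93.2554714169²
eq3−eq2, eq3−eq1 (x²,y² cancel):
  -177.738·x − 13.616·y = 8420.301860
  -43.648·x + 160.850·y = 1725.525633
det = -177.738·160.850 − -13.616·-43.648 = -29183.468468
x = (8420.301860·160.850 − -13.616·1725.525633) / -29183.468468 = -47.215098
y = (-177.738·1725.525633 − 8420.301860·-43.648) / -29183.468468 = -2.084669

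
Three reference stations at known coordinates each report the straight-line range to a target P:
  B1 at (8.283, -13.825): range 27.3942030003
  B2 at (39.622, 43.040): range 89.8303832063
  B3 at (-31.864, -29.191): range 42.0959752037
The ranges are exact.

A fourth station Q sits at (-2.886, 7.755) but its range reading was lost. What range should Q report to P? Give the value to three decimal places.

eq1: (x − 8.283)² + (y + 13.825)² = 27.3942030003²
eq2: (x − 39.622)² + (y − 43.040)² = 89.8303832063²
eq3: (x + 31.864)² + (y + 29.191)² = 42.0959752037²
eq1−eq3, eq1−eq2 (x²,y² cancel):
  -80.294·x − 30.732·y = 586.061493
  62.678·x + 113.730·y = -4156.449619
det = -80.294·113.730 − -30.732·62.678 = -7205.616324
x = (586.061493·113.730 − -30.732·-4156.449619) / -7205.616324 = 8.477170
y = (-80.294·-4156.449619 − 586.061493·62.678) / -7205.616324 = -41.218515
|P − Q| = √((8.477170 − -2.886)² + (-41.218515 − 7.755)²) = 50.274514

50.275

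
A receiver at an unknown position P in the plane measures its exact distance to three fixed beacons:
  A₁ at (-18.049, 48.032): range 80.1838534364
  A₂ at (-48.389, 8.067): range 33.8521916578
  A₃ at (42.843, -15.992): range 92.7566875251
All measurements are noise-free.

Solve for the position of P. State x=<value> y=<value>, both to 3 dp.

eq1: (x + 18.049)² + (y − 48.032)² = 80.1838534364²
eq2: (x + 48.389)² + (y − 8.067)² = 33.8521916578²
eq3: (x − 42.843)² + (y + 15.992)² = 92.7566875251²
eq3−eq1, eq3−eq2 (x²,y² cancel):
  -121.784·x + 128.048·y = 2715.925441
  -182.464·x + 48.118·y = 7773.137298
det = -121.784·48.118 − 128.048·-182.464 = 17504.147760
x = (2715.925441·48.118 − 128.048·7773.137298) / 17504.147760 = -49.396851
y = (-121.784·7773.137298 − 2715.925441·-182.464) / 17504.147760 = -25.770185

x=-49.397 y=-25.770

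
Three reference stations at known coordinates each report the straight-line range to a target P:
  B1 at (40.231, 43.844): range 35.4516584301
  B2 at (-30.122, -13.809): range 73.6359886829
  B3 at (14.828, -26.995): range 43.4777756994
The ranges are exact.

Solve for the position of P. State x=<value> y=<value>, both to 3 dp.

x=40.087 y=8.393

eq1: (x − 40.231)² + (y − 43.844)² = 35.4516584301²
eq2: (x + 30.122)² + (y + 13.809)² = 73.6359886829²
eq3: (x − 14.828)² + (y + 26.995)² = 43.4777756994²
eq2−eq1, eq2−eq3 (x²,y² cancel):
  140.706·x + 115.306·y = 6608.245076
  89.900·x − 26.372·y = 3382.518094
det = 140.706·-26.372 − 115.306·89.900 = -14076.708032
x = (6608.245076·-26.372 − 115.306·3382.518094) / -14076.708032 = 40.087304
y = (140.706·3382.518094 − 6608.245076·89.900) / -14076.708032 = 8.392633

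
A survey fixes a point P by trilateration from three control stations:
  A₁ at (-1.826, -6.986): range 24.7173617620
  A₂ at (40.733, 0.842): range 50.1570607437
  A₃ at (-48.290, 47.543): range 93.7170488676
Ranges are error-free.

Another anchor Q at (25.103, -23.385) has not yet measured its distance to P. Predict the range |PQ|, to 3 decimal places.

24.178

eq1: (x + 1.826)² + (y + 6.986)² = 24.7173617620²
eq2: (x − 40.733)² + (y − 0.842)² = 50.1570607437²
eq3: (x + 48.290)² + (y − 47.543)² = 93.7170488676²
eq1−eq2, eq1−eq3 (x²,y² cancel):
  85.118·x + 15.656·y = -297.034989
  -92.928·x + 109.058·y = -3631.814799
det = 85.118·109.058 − 15.656·-92.928 = 10737.679612
x = (-297.034989·109.058 − 15.656·-3631.814799) / 10737.679612 = 2.278486
y = (85.118·-3631.814799 − -297.034989·-92.928) / 10737.679612 = -31.360191
|P − Q| = √((2.278486 − 25.103)² + (-31.360191 − -23.385)²) = 24.177719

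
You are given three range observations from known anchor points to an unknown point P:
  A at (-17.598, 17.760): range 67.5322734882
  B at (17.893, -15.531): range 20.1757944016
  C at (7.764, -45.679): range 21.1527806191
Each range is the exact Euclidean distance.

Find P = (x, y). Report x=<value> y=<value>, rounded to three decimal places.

x=25.534 y=-34.204

eq1: (x + 17.598)² + (y − 17.760)² = 67.5322734882²
eq2: (x − 17.893)² + (y + 15.531)² = 20.1757944016²
eq3: (x − 7.764)² + (y + 45.679)² = 21.1527806191²
eq3−eq2, eq3−eq1 (x²,y² cancel):
  20.258·x + 60.296·y = -1545.101879
  -50.724·x + 126.878·y = -5634.911368
det = 20.258·126.878 − 60.296·-50.724 = 5628.748828
x = (-1545.101879·126.878 − 60.296·-5634.911368) / 5628.748828 = 25.533770
y = (20.258·-5634.911368 − -1545.101879·-50.724) / 5628.748828 = -34.204010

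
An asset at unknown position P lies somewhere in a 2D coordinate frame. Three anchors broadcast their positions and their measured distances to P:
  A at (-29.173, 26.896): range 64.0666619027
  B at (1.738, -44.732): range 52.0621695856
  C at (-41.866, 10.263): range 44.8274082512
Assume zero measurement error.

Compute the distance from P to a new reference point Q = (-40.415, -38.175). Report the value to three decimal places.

eq1: (x + 29.173)² + (y − 26.896)² = 64.0666619027²
eq2: (x − 1.738)² + (y + 44.732)² = 52.0621695856²
eq3: (x + 41.866)² + (y − 10.263)² = 44.8274082512²
eq1−eq2, eq1−eq3 (x²,y² cancel):
  61.822·x − 143.256·y = 1823.581388
  -25.386·x − 33.266·y = 2378.673017
det = 61.822·-33.266 − -143.256·-25.386 = -5693.267468
x = (1823.581388·-33.266 − -143.256·2378.673017) / -5693.267468 = -49.197745
y = (61.822·2378.673017 − 1823.581388·-25.386) / -5693.267468 = -33.960772
|P − Q| = √((-49.197745 − -40.415)² + (-33.960772 − -38.175)²) = 9.741475

9.741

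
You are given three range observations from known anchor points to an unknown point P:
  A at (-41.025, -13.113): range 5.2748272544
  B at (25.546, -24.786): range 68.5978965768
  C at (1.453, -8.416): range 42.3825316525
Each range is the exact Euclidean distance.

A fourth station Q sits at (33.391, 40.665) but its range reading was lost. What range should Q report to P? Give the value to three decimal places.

eq1: (x + 41.025)² + (y + 13.113)² = 5.2748272544²
eq2: (x − 25.546)² + (y + 24.786)² = 68.5978965768²
eq3: (x − 1.453)² + (y + 8.416)² = 42.3825316525²
eq3−eq2, eq3−eq1 (x²,y² cancel):
  48.186·x − 32.740·y = -1715.388778
  -84.956·x − 9.394·y = 3550.516316
det = 48.186·-9.394 − -32.740·-84.956 = -3234.118724
x = (-1715.388778·-9.394 − -32.740·3550.516316) / -3234.118724 = -40.925605
y = (48.186·3550.516316 − -1715.388778·-84.956) / -3234.118724 = -7.839109
|P − Q| = √((-40.925605 − 33.391)² + (-7.839109 − 40.665)²) = 88.744614

88.745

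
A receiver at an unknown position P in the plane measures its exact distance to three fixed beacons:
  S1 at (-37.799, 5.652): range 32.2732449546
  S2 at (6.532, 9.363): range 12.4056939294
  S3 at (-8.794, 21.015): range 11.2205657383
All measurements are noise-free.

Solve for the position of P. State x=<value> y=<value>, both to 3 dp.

x=-5.846 y=10.189

eq1: (x + 37.799)² + (y − 5.652)² = 32.2732449546²
eq2: (x − 6.532)² + (y − 9.363)² = 12.4056939294²
eq3: (x + 8.794)² + (y − 21.015)² = 11.2205657383²
eq3−eq2, eq3−eq1 (x²,y² cancel):
  30.652·x − 23.304·y = -416.632014
  -58.010·x − 30.726·y = 26.083600
det = 30.652·-30.726 − -23.304·-58.010 = -2293.678392
x = (-416.632014·-30.726 − -23.304·26.083600) / -2293.678392 = -5.846193
y = (30.652·26.083600 − -416.632014·-58.010) / -2293.678392 = 10.188573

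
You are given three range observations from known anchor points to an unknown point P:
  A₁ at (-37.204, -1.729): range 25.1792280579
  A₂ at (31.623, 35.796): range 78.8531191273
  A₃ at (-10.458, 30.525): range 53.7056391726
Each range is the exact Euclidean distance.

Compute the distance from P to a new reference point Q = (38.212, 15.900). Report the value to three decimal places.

71.202

eq1: (x + 37.204)² + (y + 1.729)² = 25.1792280579²
eq2: (x − 31.623)² + (y − 35.796)² = 78.8531191273²
eq3: (x + 10.458)² + (y − 30.525)² = 53.7056391726²
eq2−eq3, eq2−eq1 (x²,y² cancel):
  -84.162·x − 10.542·y = 2093.296361
  -137.654·x − 75.050·y = 4689.580183
det = -84.162·-75.050 − -10.542·-137.654 = 4865.209632
x = (2093.296361·-75.050 − -10.542·4689.580183) / 4865.209632 = -22.129434
y = (-84.162·4689.580183 − 2093.296361·-137.654) / 4865.209632 = -21.897069
|P − Q| = √((-22.129434 − 38.212)² + (-21.897069 − 15.900)²) = 71.201876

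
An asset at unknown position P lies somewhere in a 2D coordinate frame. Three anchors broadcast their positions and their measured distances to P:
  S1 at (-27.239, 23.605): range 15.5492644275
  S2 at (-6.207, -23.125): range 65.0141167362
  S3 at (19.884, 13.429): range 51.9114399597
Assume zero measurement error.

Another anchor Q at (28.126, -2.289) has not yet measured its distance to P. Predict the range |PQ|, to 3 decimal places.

eq1: (x + 27.239)² + (y − 23.605)² = 15.5492644275²
eq2: (x + 6.207)² + (y + 23.125)² = 65.0141167362²
eq3: (x − 19.884)² + (y − 13.429)² = 51.9114399597²
eq3−eq2, eq3−eq1 (x²,y² cancel):
  -52.182·x − 73.108·y = -1534.456799
  -94.246·x + 20.352·y = 3176.465623
det = -52.182·20.352 − -73.108·-94.246 = -7952.144632
x = (-1534.456799·20.352 − -73.108·3176.465623) / -7952.144632 = -25.275670
y = (-52.182·3176.465623 − -1534.456799·-94.246) / -7952.144632 = 39.029816
|P − Q| = √((-25.275670 − 28.126)² + (39.029816 − -2.289)²) = 67.520241

67.520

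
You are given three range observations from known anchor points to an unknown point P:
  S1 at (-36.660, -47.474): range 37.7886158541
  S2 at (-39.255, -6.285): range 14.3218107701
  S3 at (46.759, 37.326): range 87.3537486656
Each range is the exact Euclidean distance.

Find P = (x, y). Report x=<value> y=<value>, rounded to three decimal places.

eq1: (x + 36.660)² + (y + 47.474)² = 37.7886158541²
eq2: (x + 39.255)² + (y + 6.285)² = 14.3218107701²
eq3: (x − 46.759)² + (y − 37.326)² = 87.3537486656²
eq2−eq3, eq2−eq1 (x²,y² cancel):
  172.028·x + 87.222·y = -5426.385035
  5.190·x − 82.378·y = 794.414802
det = 172.028·-82.378 − 87.222·5.190 = -14624.004764
x = (-5426.385035·-82.378 − 87.222·794.414802) / -14624.004764 = -25.829060
y = (172.028·794.414802 − -5426.385035·5.190) / -14624.004764 = -11.270820

x=-25.829 y=-11.271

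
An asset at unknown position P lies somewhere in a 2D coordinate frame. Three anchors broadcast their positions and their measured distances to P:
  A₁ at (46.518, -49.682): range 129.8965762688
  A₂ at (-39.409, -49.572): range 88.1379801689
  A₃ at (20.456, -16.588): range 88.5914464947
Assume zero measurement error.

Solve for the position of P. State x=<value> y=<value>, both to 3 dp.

x=-49.313 y=38.008

eq1: (x − 46.518)² + (y + 49.682)² = 129.8965762688²
eq2: (x + 39.409)² + (y + 49.572)² = 88.1379801689²
eq3: (x − 20.456)² + (y + 16.588)² = 88.5914464947²
eq3−eq2, eq3−eq1 (x²,y² cancel):
  -119.730·x − 65.968·y = 3396.983629
  52.124·x − 66.188·y = -5086.060366
det = -119.730·-66.188 − -65.968·52.124 = 11363.205272
x = (3396.983629·-66.188 − -65.968·-5086.060366) / 11363.205272 = -49.313268
y = (-119.730·-5086.060366 − 3396.983629·52.124) / 11363.205272 = 38.007730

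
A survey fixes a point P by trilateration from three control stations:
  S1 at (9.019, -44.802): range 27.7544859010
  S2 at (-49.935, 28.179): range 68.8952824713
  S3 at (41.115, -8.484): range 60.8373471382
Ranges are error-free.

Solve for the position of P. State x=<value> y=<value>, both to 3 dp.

x=-15.260 y=-31.354

eq1: (x − 9.019)² + (y + 44.802)² = 27.7544859010²
eq2: (x + 49.935)² + (y − 28.179)² = 68.8952824713²
eq3: (x − 41.115)² + (y + 8.484)² = 60.8373471382²
eq3−eq2, eq3−eq1 (x²,y² cancel):
  -182.100·x + 73.326·y = 479.761645
  -64.192·x − 72.636·y = 3257.011403
det = -182.100·-72.636 − 73.326·-64.192 = 17933.958192
x = (479.761645·-72.636 − 73.326·3257.011403) / 17933.958192 = -15.259966
y = (-182.100·3257.011403 − 479.761645·-64.192) / 17933.958192 = -31.354200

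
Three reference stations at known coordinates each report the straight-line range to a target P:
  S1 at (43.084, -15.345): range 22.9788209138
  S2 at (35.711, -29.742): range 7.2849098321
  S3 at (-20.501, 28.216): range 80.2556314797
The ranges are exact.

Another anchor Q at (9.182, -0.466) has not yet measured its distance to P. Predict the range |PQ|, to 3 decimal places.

39.614

eq1: (x − 43.084)² + (y + 15.345)² = 22.9788209138²
eq2: (x − 35.711)² + (y + 29.742)² = 7.2849098321²
eq3: (x + 20.501)² + (y − 28.216)² = 80.2556314797²
eq1−eq3, eq1−eq2 (x²,y² cancel):
  -127.170·x + 87.122·y = -6788.206598
  -14.746·x − 28.794·y = 543.118303
det = -127.170·-28.794 − 87.122·-14.746 = 4946.433992
x = (-6788.206598·-28.794 − 87.122·543.118303) / 4946.433992 = 29.949266
y = (-127.170·543.118303 − -6788.206598·-14.746) / 4946.433992 = -34.199840
|P − Q| = √((29.949266 − 9.182)² + (-34.199840 − -0.466)²) = 39.613776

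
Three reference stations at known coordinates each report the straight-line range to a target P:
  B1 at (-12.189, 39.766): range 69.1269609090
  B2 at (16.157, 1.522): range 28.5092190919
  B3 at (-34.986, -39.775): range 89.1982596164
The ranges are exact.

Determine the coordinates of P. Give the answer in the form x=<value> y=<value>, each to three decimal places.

eq1: (x + 12.189)² + (y − 39.766)² = 69.1269609090²
eq2: (x − 16.157)² + (y − 1.522)² = 28.5092190919²
eq3: (x + 34.986)² + (y + 39.775)² = 89.1982596164²
eq2−eq1, eq2−eq3 (x²,y² cancel):
  -56.692·x + 76.488·y = -2499.219807
  -102.286·x − 82.594·y = -4600.848257
det = -56.692·-82.594 − 76.488·-102.286 = 12506.070616
x = (-2499.219807·-82.594 − 76.488·-4600.848257) / 12506.070616 = 44.644738
y = (-56.692·-4600.848257 − -2499.219807·-102.286) / 12506.070616 = 0.415486

x=44.645 y=0.415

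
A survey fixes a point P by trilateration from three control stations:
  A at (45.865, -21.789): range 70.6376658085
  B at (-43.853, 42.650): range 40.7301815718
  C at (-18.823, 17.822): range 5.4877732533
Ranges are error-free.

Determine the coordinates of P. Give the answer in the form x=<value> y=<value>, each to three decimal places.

eq1: (x − 45.865)² + (y + 21.789)² = 70.6376658085²
eq2: (x + 43.853)² + (y − 42.650)² = 40.7301815718²
eq3: (x + 18.823)² + (y − 17.822)² = 5.4877732533²
eq3−eq1, eq3−eq2 (x²,y² cancel):
  129.376·x − 79.222·y = -3053.134443
  -50.060·x + 49.656·y = 1441.347060
det = 129.376·49.656 − -79.222·-50.060 = 2458.441336
x = (-3053.134443·49.656 − -79.222·1441.347060) / 2458.441336 = -15.221045
y = (129.376·1441.347060 − -3053.134443·-50.060) / 2458.441336 = 13.681761

x=-15.221 y=13.682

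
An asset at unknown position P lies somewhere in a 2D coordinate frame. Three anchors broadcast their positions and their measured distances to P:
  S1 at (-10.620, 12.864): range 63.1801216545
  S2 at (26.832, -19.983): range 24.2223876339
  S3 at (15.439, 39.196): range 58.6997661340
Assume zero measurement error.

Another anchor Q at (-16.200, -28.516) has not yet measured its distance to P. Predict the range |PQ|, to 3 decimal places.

eq1: (x + 10.620)² + (y − 12.864)² = 63.1801216545²
eq2: (x − 26.832)² + (y + 19.983)² = 24.2223876339²
eq3: (x − 15.439)² + (y − 39.196)² = 58.6997661340²
eq3−eq2, eq3−eq1 (x²,y² cancel):
  22.786·x − 118.358·y = 2203.525857
  -52.118·x − 52.664·y = -2042.487469
det = 22.786·-52.664 − -118.358·-52.118 = -7368.584148
x = (2203.525857·-52.664 − -118.358·-2042.487469) / -7368.584148 = 48.556305
y = (22.786·-2042.487469 − 2203.525857·-52.118) / -7368.584148 = -9.269520
|P − Q| = √((48.556305 − -16.200)² + (-9.269520 − -28.516)²) = 67.555947

67.556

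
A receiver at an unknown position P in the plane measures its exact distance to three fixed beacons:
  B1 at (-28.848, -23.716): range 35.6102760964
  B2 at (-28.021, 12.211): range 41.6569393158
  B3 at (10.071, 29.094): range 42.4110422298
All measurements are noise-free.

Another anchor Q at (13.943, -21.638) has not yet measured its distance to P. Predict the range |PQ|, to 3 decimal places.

12.328

eq1: (x + 28.848)² + (y + 23.716)² = 35.6102760964²
eq2: (x + 28.021)² + (y − 12.211)² = 41.6569393158²
eq3: (x − 10.071)² + (y − 29.094)² = 42.4110422298²
eq3−eq2, eq3−eq1 (x²,y² cancel):
  -76.184·x − 33.766·y = 49.794995
  -77.838·x − 105.620·y = 977.374622
det = -76.184·-105.620 − -33.766·-77.838 = 5418.276172
x = (49.794995·-105.620 − -33.766·977.374622) / 5418.276172 = 5.120205
y = (-76.184·977.374622 − 49.794995·-77.838) / 5418.276172 = -13.027089
|P − Q| = √((5.120205 − 13.943)² + (-13.027089 − -21.638)²) = 12.328402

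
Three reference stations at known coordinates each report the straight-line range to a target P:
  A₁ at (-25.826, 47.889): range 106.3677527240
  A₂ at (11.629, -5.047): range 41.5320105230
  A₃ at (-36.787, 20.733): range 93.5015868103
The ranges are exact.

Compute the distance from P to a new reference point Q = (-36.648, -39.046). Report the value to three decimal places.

eq1: (x + 25.826)² + (y − 47.889)² = 106.3677527240²
eq2: (x − 11.629)² + (y + 5.047)² = 41.5320105230²
eq3: (x + 36.787)² + (y − 20.733)² = 93.5015868103²
eq3−eq1, eq3−eq2 (x²,y² cancel):
  21.922·x + 54.312·y = -1394.354145
  96.832·x − 51.560·y = 5395.204030
det = 21.922·-51.560 − 54.312·96.832 = -6389.437904
x = (-1394.354145·-51.560 − 54.312·5395.204030) / -6389.437904 = 34.608901
y = (21.922·5395.204030 − -1394.354145·96.832) / -6389.437904 = -39.642261
|P − Q| = √((34.608901 − -36.648)² + (-39.642261 − -39.046)²) = 71.259395

71.259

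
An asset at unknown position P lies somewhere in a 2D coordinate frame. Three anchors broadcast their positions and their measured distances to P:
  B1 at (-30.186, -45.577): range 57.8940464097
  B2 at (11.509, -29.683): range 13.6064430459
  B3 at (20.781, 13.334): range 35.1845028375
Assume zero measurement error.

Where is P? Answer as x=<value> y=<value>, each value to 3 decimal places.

eq1: (x + 30.186)² + (y + 45.577)² = 57.8940464097²
eq2: (x − 11.509)² + (y + 29.683)² = 13.6064430459²
eq3: (x − 20.781)² + (y − 13.334)² = 35.1845028375²
eq2−eq1, eq2−eq3 (x²,y² cancel):
  -83.390·x − 31.788·y = -1191.665362
  18.544·x + 86.034·y = -1456.706001
det = -83.390·86.034 − -31.788·18.544 = -6584.898588
x = (-1191.665362·86.034 − -31.788·-1456.706001) / -6584.898588 = 22.601640
y = (-83.390·-1456.706001 − -1191.665362·18.544) / -6584.898588 = -21.803366

x=22.602 y=-21.803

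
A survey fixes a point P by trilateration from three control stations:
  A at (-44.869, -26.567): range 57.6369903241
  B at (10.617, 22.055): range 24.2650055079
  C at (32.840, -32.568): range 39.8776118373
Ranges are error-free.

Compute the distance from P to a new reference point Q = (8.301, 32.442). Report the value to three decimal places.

eq1: (x + 44.869)² + (y + 26.567)² = 57.6369903241²
eq2: (x − 10.617)² + (y − 22.055)² = 24.2650055079²
eq3: (x − 32.840)² + (y + 32.568)² = 39.8776118373²
eq2−eq1, eq2−eq3 (x²,y² cancel):
  -110.972·x − 97.244·y = -613.343225
  44.446·x − 109.246·y = 538.563076
det = -110.972·-109.246 − -97.244·44.446 = 16445.353936
x = (-613.343225·-109.246 − -97.244·538.563076) / 16445.353936 = 7.259030
y = (-110.972·538.563076 − -613.343225·44.446) / 16445.353936 = -1.976532
|P − Q| = √((7.259030 − 8.301)² + (-1.976532 − 32.442)²) = 34.434300

34.434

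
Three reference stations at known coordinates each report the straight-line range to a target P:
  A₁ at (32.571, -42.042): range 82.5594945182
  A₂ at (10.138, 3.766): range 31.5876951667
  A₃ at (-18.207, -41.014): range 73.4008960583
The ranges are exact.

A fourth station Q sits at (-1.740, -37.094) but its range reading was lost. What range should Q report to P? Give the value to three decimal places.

68.455

eq1: (x − 32.571)² + (y + 42.042)² = 82.5594945182²
eq2: (x − 10.138)² + (y − 3.766)² = 31.5876951667²
eq3: (x + 18.207)² + (y + 41.014)² = 73.4008960583²
eq3−eq2, eq3−eq1 (x²,y² cancel):
  56.690·x + 89.560·y = 2493.227811
  101.556·x − 2.056·y = -613.621833
det = 56.690·-2.056 − 89.560·101.556 = -9211.910000
x = (2493.227811·-2.056 − 89.560·-613.621833) / -9211.910000 = -5.409290
y = (56.690·-613.621833 − 2493.227811·101.556) / -9211.910000 = 31.262623
|P − Q| = √((-5.409290 − -1.740)² + (31.262623 − -37.094)²) = 68.455033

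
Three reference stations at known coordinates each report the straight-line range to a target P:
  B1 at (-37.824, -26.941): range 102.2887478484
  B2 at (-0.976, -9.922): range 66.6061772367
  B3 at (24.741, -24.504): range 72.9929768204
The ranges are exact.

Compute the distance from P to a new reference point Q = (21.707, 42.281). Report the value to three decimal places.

11.526

eq1: (x + 37.824)² + (y + 26.941)² = 102.2887478484²
eq2: (x + 0.976)² + (y + 9.922)² = 66.6061772367²
eq3: (x − 24.741)² + (y + 24.504)² = 72.9929768204²
eq1−eq2, eq1−eq3 (x²,y² cancel):
  73.696·x + 34.038·y = 3969.531293
  125.130·x + 4.874·y = 4191.103911
det = 73.696·4.874 − 34.038·125.130 = -3899.980636
x = (3969.531293·4.874 − 34.038·4191.103911) / -3899.980636 = 31.617926
y = (73.696·4191.103911 − 3969.531293·125.130) / -3899.980636 = 48.164305
|P − Q| = √((31.617926 − 21.707)² + (48.164305 − 42.281)²) = 11.525612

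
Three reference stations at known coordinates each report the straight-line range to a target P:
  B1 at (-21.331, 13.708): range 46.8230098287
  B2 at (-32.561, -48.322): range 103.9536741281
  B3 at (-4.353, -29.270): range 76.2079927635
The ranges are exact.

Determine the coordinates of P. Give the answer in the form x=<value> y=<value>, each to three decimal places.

x=13.708 y=44.767

eq1: (x + 21.331)² + (y − 13.708)² = 46.8230098287²
eq2: (x + 32.561)² + (y + 48.322)² = 103.9536741281²
eq3: (x + 4.353)² + (y + 29.270)² = 76.2079927635²
eq1−eq2, eq1−eq3 (x²,y² cancel):
  -22.460·x − 124.060·y = -5861.658535
  33.956·x − 85.956·y = -3382.503228
det = -22.460·-85.956 − -124.060·33.956 = 6143.153120
x = (-5861.658535·-85.956 − -124.060·-3382.503228) / 6143.153120 = 13.708167
y = (-22.460·-3382.503228 − -5861.658535·33.956) / 6143.153120 = 44.766831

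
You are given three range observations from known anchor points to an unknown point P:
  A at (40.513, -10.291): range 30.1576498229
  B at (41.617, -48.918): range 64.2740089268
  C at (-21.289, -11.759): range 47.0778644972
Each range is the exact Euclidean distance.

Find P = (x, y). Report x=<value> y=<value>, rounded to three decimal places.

eq1: (x − 40.513)² + (y + 10.291)² = 30.1576498229²
eq2: (x − 41.617)² + (y + 48.918)² = 64.2740089268²
eq3: (x + 21.289)² + (y + 11.759)² = 47.0778644972²
eq2−eq3, eq2−eq1 (x²,y² cancel):
  -125.812·x + 74.318·y = -1618.626913
  -2.208·x + 77.254·y = 843.926818
det = -125.812·77.254 − 74.318·-2.208 = -9555.386104
x = (-1618.626913·77.254 − 74.318·843.926818) / -9555.386104 = 19.650107
y = (-125.812·843.926818 − -1618.626913·-2.208) / -9555.386104 = 11.485674

x=19.650 y=11.486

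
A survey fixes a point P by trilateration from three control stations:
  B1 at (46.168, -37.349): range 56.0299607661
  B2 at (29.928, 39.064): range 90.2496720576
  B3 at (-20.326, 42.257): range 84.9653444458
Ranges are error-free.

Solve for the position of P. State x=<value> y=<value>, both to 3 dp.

x=-9.666 y=-42.037

eq1: (x − 46.168)² + (y + 37.349)² = 56.0299607661²
eq2: (x − 29.928)² + (y − 39.064)² = 90.2496720576²
eq3: (x + 20.326)² + (y − 42.257)² = 84.9653444458²
eq3−eq2, eq3−eq1 (x²,y² cancel):
  100.508·x − 6.386·y = -703.012595
  132.988·x − 159.212·y = 5407.384953
det = 100.508·-159.212 − -6.386·132.988 = -15152.818328
x = (-703.012595·-159.212 − -6.386·5407.384953) / -15152.818328 = -9.665502
y = (100.508·5407.384953 − -703.012595·132.988) / -15152.818328 = -42.036912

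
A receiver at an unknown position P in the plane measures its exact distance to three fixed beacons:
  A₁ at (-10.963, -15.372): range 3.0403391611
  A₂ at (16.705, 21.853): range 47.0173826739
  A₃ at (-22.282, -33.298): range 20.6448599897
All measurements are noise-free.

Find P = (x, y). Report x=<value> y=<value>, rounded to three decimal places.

x=-8.884 y=-17.591

eq1: (x + 10.963)² + (y + 15.372)² = 3.0403391611²
eq2: (x − 16.705)² + (y − 21.853)² = 47.0173826739²
eq3: (x + 22.282)² + (y + 33.298)² = 20.6448599897²
eq3−eq2, eq3−eq1 (x²,y² cancel):
  77.974·x + 110.302·y = -2633.057724
  22.638·x + 35.852·y = -831.791993
det = 77.974·35.852 − 110.302·22.638 = 298.507172
x = (-2633.057724·35.852 − 110.302·-831.791993) / 298.507172 = -8.884427
y = (77.974·-831.791993 − -2633.057724·22.638) / 298.507172 = -17.590827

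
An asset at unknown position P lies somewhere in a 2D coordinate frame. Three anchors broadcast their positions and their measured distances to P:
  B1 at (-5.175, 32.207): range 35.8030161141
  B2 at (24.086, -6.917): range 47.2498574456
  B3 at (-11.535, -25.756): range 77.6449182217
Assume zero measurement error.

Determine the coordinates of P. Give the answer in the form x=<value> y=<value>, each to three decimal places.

eq1: (x + 5.175)² + (y − 32.207)² = 35.8030161141²
eq2: (x − 24.086)² + (y + 6.917)² = 47.2498574456²
eq3: (x + 11.535)² + (y + 25.756)² = 77.6449182217²
eq1−eq3, eq1−eq2 (x²,y² cancel):
  -12.720·x − 115.926·y = -5014.521076
  58.522·x − 78.248·y = -1386.784255
det = -12.720·-78.248 − -115.926·58.522 = 7779.535932
x = (-5014.521076·-78.248 − -115.926·-1386.784255) / 7779.535932 = 29.771942
y = (-12.720·-1386.784255 − -5014.521076·58.522) / 7779.535932 = 39.989493

x=29.772 y=39.989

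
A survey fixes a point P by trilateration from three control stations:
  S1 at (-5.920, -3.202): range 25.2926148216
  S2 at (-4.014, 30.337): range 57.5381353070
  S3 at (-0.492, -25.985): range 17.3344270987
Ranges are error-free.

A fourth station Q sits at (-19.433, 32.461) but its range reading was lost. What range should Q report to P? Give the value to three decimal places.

58.004

eq1: (x + 5.920)² + (y + 3.202)² = 25.2926148216²
eq2: (x + 4.014)² + (y − 30.337)² = 57.5381353070²
eq3: (x + 0.492)² + (y + 25.985)² = 17.3344270987²
eq3−eq1, eq3−eq2 (x²,y² cancel):
  -10.856·x + 45.566·y = -969.397087
  -7.044·x + 112.644·y = -2749.171176
det = -10.856·112.644 − 45.566·-7.044 = -901.896360
x = (-969.397087·112.644 − 45.566·-2749.171176) / -901.896360 = -17.820194
y = (-10.856·-2749.171176 − -969.397087·-7.044) / -901.896360 = -25.520193
|P − Q| = √((-17.820194 − -19.433)² + (-25.520193 − 32.461)²) = 58.003620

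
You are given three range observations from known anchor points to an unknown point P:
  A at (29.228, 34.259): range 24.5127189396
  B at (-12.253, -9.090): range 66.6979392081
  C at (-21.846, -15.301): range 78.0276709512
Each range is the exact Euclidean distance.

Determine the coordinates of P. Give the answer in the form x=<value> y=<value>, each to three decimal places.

x=48.304 y=18.865

eq1: (x − 29.228)² + (y − 34.259)² = 24.5127189396²
eq2: (x + 12.253)² + (y + 9.090)² = 66.6979392081²
eq3: (x + 21.846)² + (y + 15.301)² = 78.0276709512²
eq2−eq1, eq2−eq3 (x²,y² cancel):
  82.962·x + 86.698·y = 5642.932661
  -19.186·x − 12.422·y = -1161.098131
det = 82.962·-12.422 − 86.698·-19.186 = 632.833864
x = (5642.932661·-12.422 − 86.698·-1161.098131) / 632.833864 = 48.303952
y = (82.962·-1161.098131 − 5642.932661·-19.186) / 632.833864 = 18.864798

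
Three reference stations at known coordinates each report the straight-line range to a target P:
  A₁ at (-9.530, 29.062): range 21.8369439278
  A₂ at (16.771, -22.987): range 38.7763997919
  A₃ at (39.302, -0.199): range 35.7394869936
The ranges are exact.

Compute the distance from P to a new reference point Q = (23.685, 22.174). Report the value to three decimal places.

eq1: (x + 9.530)² + (y − 29.062)² = 21.8369439278²
eq2: (x − 16.771)² + (y + 22.987)² = 38.7763997919²
eq3: (x − 39.302)² + (y + 0.199)² = 35.7394869936²
eq1−eq3, eq1−eq2 (x²,y² cancel):
  97.664·x − 58.522·y = -191.192749
  52.602·x − 104.098·y = -1152.509195
det = 97.664·-104.098 − -58.522·52.602 = -7088.252828
x = (-191.192749·-104.098 − -58.522·-1152.509195) / -7088.252828 = 6.707487
y = (97.664·-1152.509195 − -191.192749·52.602) / -7088.252828 = 14.460762
|P − Q| = √((6.707487 − 23.685)² + (14.460762 − 22.174)²) = 18.647520

18.648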